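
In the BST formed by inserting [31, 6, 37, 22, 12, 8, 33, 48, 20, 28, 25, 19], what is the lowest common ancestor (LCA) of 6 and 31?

Tree insertion order: [31, 6, 37, 22, 12, 8, 33, 48, 20, 28, 25, 19]
Tree (level-order array): [31, 6, 37, None, 22, 33, 48, 12, 28, None, None, None, None, 8, 20, 25, None, None, None, 19]
In a BST, the LCA of p=6, q=31 is the first node v on the
root-to-leaf path with p <= v <= q (go left if both < v, right if both > v).
Walk from root:
  at 31: 6 <= 31 <= 31, this is the LCA
LCA = 31


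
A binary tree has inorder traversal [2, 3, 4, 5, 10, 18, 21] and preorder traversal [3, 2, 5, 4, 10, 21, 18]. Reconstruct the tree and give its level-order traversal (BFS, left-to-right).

Inorder:  [2, 3, 4, 5, 10, 18, 21]
Preorder: [3, 2, 5, 4, 10, 21, 18]
Algorithm: preorder visits root first, so consume preorder in order;
for each root, split the current inorder slice at that value into
left-subtree inorder and right-subtree inorder, then recurse.
Recursive splits:
  root=3; inorder splits into left=[2], right=[4, 5, 10, 18, 21]
  root=2; inorder splits into left=[], right=[]
  root=5; inorder splits into left=[4], right=[10, 18, 21]
  root=4; inorder splits into left=[], right=[]
  root=10; inorder splits into left=[], right=[18, 21]
  root=21; inorder splits into left=[18], right=[]
  root=18; inorder splits into left=[], right=[]
Reconstructed level-order: [3, 2, 5, 4, 10, 21, 18]


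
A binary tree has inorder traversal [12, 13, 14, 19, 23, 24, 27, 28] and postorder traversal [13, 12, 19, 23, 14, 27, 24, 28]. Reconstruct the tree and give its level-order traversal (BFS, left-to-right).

Inorder:   [12, 13, 14, 19, 23, 24, 27, 28]
Postorder: [13, 12, 19, 23, 14, 27, 24, 28]
Algorithm: postorder visits root last, so walk postorder right-to-left;
each value is the root of the current inorder slice — split it at that
value, recurse on the right subtree first, then the left.
Recursive splits:
  root=28; inorder splits into left=[12, 13, 14, 19, 23, 24, 27], right=[]
  root=24; inorder splits into left=[12, 13, 14, 19, 23], right=[27]
  root=27; inorder splits into left=[], right=[]
  root=14; inorder splits into left=[12, 13], right=[19, 23]
  root=23; inorder splits into left=[19], right=[]
  root=19; inorder splits into left=[], right=[]
  root=12; inorder splits into left=[], right=[13]
  root=13; inorder splits into left=[], right=[]
Reconstructed level-order: [28, 24, 14, 27, 12, 23, 13, 19]


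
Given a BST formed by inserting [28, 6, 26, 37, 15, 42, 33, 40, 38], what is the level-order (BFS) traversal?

Tree insertion order: [28, 6, 26, 37, 15, 42, 33, 40, 38]
Tree (level-order array): [28, 6, 37, None, 26, 33, 42, 15, None, None, None, 40, None, None, None, 38]
BFS from the root, enqueuing left then right child of each popped node:
  queue [28] -> pop 28, enqueue [6, 37], visited so far: [28]
  queue [6, 37] -> pop 6, enqueue [26], visited so far: [28, 6]
  queue [37, 26] -> pop 37, enqueue [33, 42], visited so far: [28, 6, 37]
  queue [26, 33, 42] -> pop 26, enqueue [15], visited so far: [28, 6, 37, 26]
  queue [33, 42, 15] -> pop 33, enqueue [none], visited so far: [28, 6, 37, 26, 33]
  queue [42, 15] -> pop 42, enqueue [40], visited so far: [28, 6, 37, 26, 33, 42]
  queue [15, 40] -> pop 15, enqueue [none], visited so far: [28, 6, 37, 26, 33, 42, 15]
  queue [40] -> pop 40, enqueue [38], visited so far: [28, 6, 37, 26, 33, 42, 15, 40]
  queue [38] -> pop 38, enqueue [none], visited so far: [28, 6, 37, 26, 33, 42, 15, 40, 38]
Result: [28, 6, 37, 26, 33, 42, 15, 40, 38]


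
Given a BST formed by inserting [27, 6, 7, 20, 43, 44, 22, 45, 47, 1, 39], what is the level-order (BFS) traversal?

Tree insertion order: [27, 6, 7, 20, 43, 44, 22, 45, 47, 1, 39]
Tree (level-order array): [27, 6, 43, 1, 7, 39, 44, None, None, None, 20, None, None, None, 45, None, 22, None, 47]
BFS from the root, enqueuing left then right child of each popped node:
  queue [27] -> pop 27, enqueue [6, 43], visited so far: [27]
  queue [6, 43] -> pop 6, enqueue [1, 7], visited so far: [27, 6]
  queue [43, 1, 7] -> pop 43, enqueue [39, 44], visited so far: [27, 6, 43]
  queue [1, 7, 39, 44] -> pop 1, enqueue [none], visited so far: [27, 6, 43, 1]
  queue [7, 39, 44] -> pop 7, enqueue [20], visited so far: [27, 6, 43, 1, 7]
  queue [39, 44, 20] -> pop 39, enqueue [none], visited so far: [27, 6, 43, 1, 7, 39]
  queue [44, 20] -> pop 44, enqueue [45], visited so far: [27, 6, 43, 1, 7, 39, 44]
  queue [20, 45] -> pop 20, enqueue [22], visited so far: [27, 6, 43, 1, 7, 39, 44, 20]
  queue [45, 22] -> pop 45, enqueue [47], visited so far: [27, 6, 43, 1, 7, 39, 44, 20, 45]
  queue [22, 47] -> pop 22, enqueue [none], visited so far: [27, 6, 43, 1, 7, 39, 44, 20, 45, 22]
  queue [47] -> pop 47, enqueue [none], visited so far: [27, 6, 43, 1, 7, 39, 44, 20, 45, 22, 47]
Result: [27, 6, 43, 1, 7, 39, 44, 20, 45, 22, 47]


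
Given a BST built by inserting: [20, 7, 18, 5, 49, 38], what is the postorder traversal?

Tree insertion order: [20, 7, 18, 5, 49, 38]
Tree (level-order array): [20, 7, 49, 5, 18, 38]
Postorder traversal: [5, 18, 7, 38, 49, 20]


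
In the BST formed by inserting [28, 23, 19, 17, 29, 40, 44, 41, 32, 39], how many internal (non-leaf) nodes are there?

Tree built from: [28, 23, 19, 17, 29, 40, 44, 41, 32, 39]
Tree (level-order array): [28, 23, 29, 19, None, None, 40, 17, None, 32, 44, None, None, None, 39, 41]
Rule: An internal node has at least one child.
Per-node child counts:
  node 28: 2 child(ren)
  node 23: 1 child(ren)
  node 19: 1 child(ren)
  node 17: 0 child(ren)
  node 29: 1 child(ren)
  node 40: 2 child(ren)
  node 32: 1 child(ren)
  node 39: 0 child(ren)
  node 44: 1 child(ren)
  node 41: 0 child(ren)
Matching nodes: [28, 23, 19, 29, 40, 32, 44]
Count of internal (non-leaf) nodes: 7


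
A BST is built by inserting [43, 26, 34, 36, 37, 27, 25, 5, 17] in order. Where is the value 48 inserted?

Starting tree (level order): [43, 26, None, 25, 34, 5, None, 27, 36, None, 17, None, None, None, 37]
Insertion path: 43
Result: insert 48 as right child of 43
Final tree (level order): [43, 26, 48, 25, 34, None, None, 5, None, 27, 36, None, 17, None, None, None, 37]


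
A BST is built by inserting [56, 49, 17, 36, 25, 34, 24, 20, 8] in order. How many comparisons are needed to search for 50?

Search path for 50: 56 -> 49
Found: False
Comparisons: 2


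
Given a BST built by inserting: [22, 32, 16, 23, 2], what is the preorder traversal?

Tree insertion order: [22, 32, 16, 23, 2]
Tree (level-order array): [22, 16, 32, 2, None, 23]
Preorder traversal: [22, 16, 2, 32, 23]


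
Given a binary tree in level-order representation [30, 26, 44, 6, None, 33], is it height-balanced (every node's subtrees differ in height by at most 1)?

Tree (level-order array): [30, 26, 44, 6, None, 33]
Definition: a tree is height-balanced if, at every node, |h(left) - h(right)| <= 1 (empty subtree has height -1).
Bottom-up per-node check:
  node 6: h_left=-1, h_right=-1, diff=0 [OK], height=0
  node 26: h_left=0, h_right=-1, diff=1 [OK], height=1
  node 33: h_left=-1, h_right=-1, diff=0 [OK], height=0
  node 44: h_left=0, h_right=-1, diff=1 [OK], height=1
  node 30: h_left=1, h_right=1, diff=0 [OK], height=2
All nodes satisfy the balance condition.
Result: Balanced


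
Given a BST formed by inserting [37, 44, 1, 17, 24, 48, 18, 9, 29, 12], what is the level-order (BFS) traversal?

Tree insertion order: [37, 44, 1, 17, 24, 48, 18, 9, 29, 12]
Tree (level-order array): [37, 1, 44, None, 17, None, 48, 9, 24, None, None, None, 12, 18, 29]
BFS from the root, enqueuing left then right child of each popped node:
  queue [37] -> pop 37, enqueue [1, 44], visited so far: [37]
  queue [1, 44] -> pop 1, enqueue [17], visited so far: [37, 1]
  queue [44, 17] -> pop 44, enqueue [48], visited so far: [37, 1, 44]
  queue [17, 48] -> pop 17, enqueue [9, 24], visited so far: [37, 1, 44, 17]
  queue [48, 9, 24] -> pop 48, enqueue [none], visited so far: [37, 1, 44, 17, 48]
  queue [9, 24] -> pop 9, enqueue [12], visited so far: [37, 1, 44, 17, 48, 9]
  queue [24, 12] -> pop 24, enqueue [18, 29], visited so far: [37, 1, 44, 17, 48, 9, 24]
  queue [12, 18, 29] -> pop 12, enqueue [none], visited so far: [37, 1, 44, 17, 48, 9, 24, 12]
  queue [18, 29] -> pop 18, enqueue [none], visited so far: [37, 1, 44, 17, 48, 9, 24, 12, 18]
  queue [29] -> pop 29, enqueue [none], visited so far: [37, 1, 44, 17, 48, 9, 24, 12, 18, 29]
Result: [37, 1, 44, 17, 48, 9, 24, 12, 18, 29]


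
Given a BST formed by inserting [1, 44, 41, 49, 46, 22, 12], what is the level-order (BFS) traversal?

Tree insertion order: [1, 44, 41, 49, 46, 22, 12]
Tree (level-order array): [1, None, 44, 41, 49, 22, None, 46, None, 12]
BFS from the root, enqueuing left then right child of each popped node:
  queue [1] -> pop 1, enqueue [44], visited so far: [1]
  queue [44] -> pop 44, enqueue [41, 49], visited so far: [1, 44]
  queue [41, 49] -> pop 41, enqueue [22], visited so far: [1, 44, 41]
  queue [49, 22] -> pop 49, enqueue [46], visited so far: [1, 44, 41, 49]
  queue [22, 46] -> pop 22, enqueue [12], visited so far: [1, 44, 41, 49, 22]
  queue [46, 12] -> pop 46, enqueue [none], visited so far: [1, 44, 41, 49, 22, 46]
  queue [12] -> pop 12, enqueue [none], visited so far: [1, 44, 41, 49, 22, 46, 12]
Result: [1, 44, 41, 49, 22, 46, 12]


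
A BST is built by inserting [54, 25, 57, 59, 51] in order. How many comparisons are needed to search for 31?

Search path for 31: 54 -> 25 -> 51
Found: False
Comparisons: 3


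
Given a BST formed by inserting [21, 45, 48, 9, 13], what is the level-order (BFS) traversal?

Tree insertion order: [21, 45, 48, 9, 13]
Tree (level-order array): [21, 9, 45, None, 13, None, 48]
BFS from the root, enqueuing left then right child of each popped node:
  queue [21] -> pop 21, enqueue [9, 45], visited so far: [21]
  queue [9, 45] -> pop 9, enqueue [13], visited so far: [21, 9]
  queue [45, 13] -> pop 45, enqueue [48], visited so far: [21, 9, 45]
  queue [13, 48] -> pop 13, enqueue [none], visited so far: [21, 9, 45, 13]
  queue [48] -> pop 48, enqueue [none], visited so far: [21, 9, 45, 13, 48]
Result: [21, 9, 45, 13, 48]


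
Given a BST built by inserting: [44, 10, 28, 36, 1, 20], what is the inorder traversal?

Tree insertion order: [44, 10, 28, 36, 1, 20]
Tree (level-order array): [44, 10, None, 1, 28, None, None, 20, 36]
Inorder traversal: [1, 10, 20, 28, 36, 44]


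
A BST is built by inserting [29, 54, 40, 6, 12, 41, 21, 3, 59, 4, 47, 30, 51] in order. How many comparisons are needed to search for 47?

Search path for 47: 29 -> 54 -> 40 -> 41 -> 47
Found: True
Comparisons: 5


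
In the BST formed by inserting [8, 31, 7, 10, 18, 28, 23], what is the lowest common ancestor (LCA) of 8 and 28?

Tree insertion order: [8, 31, 7, 10, 18, 28, 23]
Tree (level-order array): [8, 7, 31, None, None, 10, None, None, 18, None, 28, 23]
In a BST, the LCA of p=8, q=28 is the first node v on the
root-to-leaf path with p <= v <= q (go left if both < v, right if both > v).
Walk from root:
  at 8: 8 <= 8 <= 28, this is the LCA
LCA = 8


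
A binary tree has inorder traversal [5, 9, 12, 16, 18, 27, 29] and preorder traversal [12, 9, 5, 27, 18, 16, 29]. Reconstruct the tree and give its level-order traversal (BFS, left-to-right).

Inorder:  [5, 9, 12, 16, 18, 27, 29]
Preorder: [12, 9, 5, 27, 18, 16, 29]
Algorithm: preorder visits root first, so consume preorder in order;
for each root, split the current inorder slice at that value into
left-subtree inorder and right-subtree inorder, then recurse.
Recursive splits:
  root=12; inorder splits into left=[5, 9], right=[16, 18, 27, 29]
  root=9; inorder splits into left=[5], right=[]
  root=5; inorder splits into left=[], right=[]
  root=27; inorder splits into left=[16, 18], right=[29]
  root=18; inorder splits into left=[16], right=[]
  root=16; inorder splits into left=[], right=[]
  root=29; inorder splits into left=[], right=[]
Reconstructed level-order: [12, 9, 27, 5, 18, 29, 16]


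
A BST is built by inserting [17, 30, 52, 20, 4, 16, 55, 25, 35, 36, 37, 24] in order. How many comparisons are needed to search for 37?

Search path for 37: 17 -> 30 -> 52 -> 35 -> 36 -> 37
Found: True
Comparisons: 6


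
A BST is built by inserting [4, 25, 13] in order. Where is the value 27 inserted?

Starting tree (level order): [4, None, 25, 13]
Insertion path: 4 -> 25
Result: insert 27 as right child of 25
Final tree (level order): [4, None, 25, 13, 27]


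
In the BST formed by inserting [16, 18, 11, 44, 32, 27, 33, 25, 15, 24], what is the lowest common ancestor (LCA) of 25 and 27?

Tree insertion order: [16, 18, 11, 44, 32, 27, 33, 25, 15, 24]
Tree (level-order array): [16, 11, 18, None, 15, None, 44, None, None, 32, None, 27, 33, 25, None, None, None, 24]
In a BST, the LCA of p=25, q=27 is the first node v on the
root-to-leaf path with p <= v <= q (go left if both < v, right if both > v).
Walk from root:
  at 16: both 25 and 27 > 16, go right
  at 18: both 25 and 27 > 18, go right
  at 44: both 25 and 27 < 44, go left
  at 32: both 25 and 27 < 32, go left
  at 27: 25 <= 27 <= 27, this is the LCA
LCA = 27


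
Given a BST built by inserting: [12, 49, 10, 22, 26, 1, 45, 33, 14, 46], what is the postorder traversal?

Tree insertion order: [12, 49, 10, 22, 26, 1, 45, 33, 14, 46]
Tree (level-order array): [12, 10, 49, 1, None, 22, None, None, None, 14, 26, None, None, None, 45, 33, 46]
Postorder traversal: [1, 10, 14, 33, 46, 45, 26, 22, 49, 12]


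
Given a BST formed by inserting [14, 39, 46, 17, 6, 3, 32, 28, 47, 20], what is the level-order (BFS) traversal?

Tree insertion order: [14, 39, 46, 17, 6, 3, 32, 28, 47, 20]
Tree (level-order array): [14, 6, 39, 3, None, 17, 46, None, None, None, 32, None, 47, 28, None, None, None, 20]
BFS from the root, enqueuing left then right child of each popped node:
  queue [14] -> pop 14, enqueue [6, 39], visited so far: [14]
  queue [6, 39] -> pop 6, enqueue [3], visited so far: [14, 6]
  queue [39, 3] -> pop 39, enqueue [17, 46], visited so far: [14, 6, 39]
  queue [3, 17, 46] -> pop 3, enqueue [none], visited so far: [14, 6, 39, 3]
  queue [17, 46] -> pop 17, enqueue [32], visited so far: [14, 6, 39, 3, 17]
  queue [46, 32] -> pop 46, enqueue [47], visited so far: [14, 6, 39, 3, 17, 46]
  queue [32, 47] -> pop 32, enqueue [28], visited so far: [14, 6, 39, 3, 17, 46, 32]
  queue [47, 28] -> pop 47, enqueue [none], visited so far: [14, 6, 39, 3, 17, 46, 32, 47]
  queue [28] -> pop 28, enqueue [20], visited so far: [14, 6, 39, 3, 17, 46, 32, 47, 28]
  queue [20] -> pop 20, enqueue [none], visited so far: [14, 6, 39, 3, 17, 46, 32, 47, 28, 20]
Result: [14, 6, 39, 3, 17, 46, 32, 47, 28, 20]


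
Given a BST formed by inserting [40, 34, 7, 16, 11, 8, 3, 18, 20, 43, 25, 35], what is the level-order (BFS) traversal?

Tree insertion order: [40, 34, 7, 16, 11, 8, 3, 18, 20, 43, 25, 35]
Tree (level-order array): [40, 34, 43, 7, 35, None, None, 3, 16, None, None, None, None, 11, 18, 8, None, None, 20, None, None, None, 25]
BFS from the root, enqueuing left then right child of each popped node:
  queue [40] -> pop 40, enqueue [34, 43], visited so far: [40]
  queue [34, 43] -> pop 34, enqueue [7, 35], visited so far: [40, 34]
  queue [43, 7, 35] -> pop 43, enqueue [none], visited so far: [40, 34, 43]
  queue [7, 35] -> pop 7, enqueue [3, 16], visited so far: [40, 34, 43, 7]
  queue [35, 3, 16] -> pop 35, enqueue [none], visited so far: [40, 34, 43, 7, 35]
  queue [3, 16] -> pop 3, enqueue [none], visited so far: [40, 34, 43, 7, 35, 3]
  queue [16] -> pop 16, enqueue [11, 18], visited so far: [40, 34, 43, 7, 35, 3, 16]
  queue [11, 18] -> pop 11, enqueue [8], visited so far: [40, 34, 43, 7, 35, 3, 16, 11]
  queue [18, 8] -> pop 18, enqueue [20], visited so far: [40, 34, 43, 7, 35, 3, 16, 11, 18]
  queue [8, 20] -> pop 8, enqueue [none], visited so far: [40, 34, 43, 7, 35, 3, 16, 11, 18, 8]
  queue [20] -> pop 20, enqueue [25], visited so far: [40, 34, 43, 7, 35, 3, 16, 11, 18, 8, 20]
  queue [25] -> pop 25, enqueue [none], visited so far: [40, 34, 43, 7, 35, 3, 16, 11, 18, 8, 20, 25]
Result: [40, 34, 43, 7, 35, 3, 16, 11, 18, 8, 20, 25]


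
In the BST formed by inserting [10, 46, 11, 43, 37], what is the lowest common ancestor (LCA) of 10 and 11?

Tree insertion order: [10, 46, 11, 43, 37]
Tree (level-order array): [10, None, 46, 11, None, None, 43, 37]
In a BST, the LCA of p=10, q=11 is the first node v on the
root-to-leaf path with p <= v <= q (go left if both < v, right if both > v).
Walk from root:
  at 10: 10 <= 10 <= 11, this is the LCA
LCA = 10


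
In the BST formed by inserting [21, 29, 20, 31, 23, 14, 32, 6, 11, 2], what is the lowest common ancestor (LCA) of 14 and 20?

Tree insertion order: [21, 29, 20, 31, 23, 14, 32, 6, 11, 2]
Tree (level-order array): [21, 20, 29, 14, None, 23, 31, 6, None, None, None, None, 32, 2, 11]
In a BST, the LCA of p=14, q=20 is the first node v on the
root-to-leaf path with p <= v <= q (go left if both < v, right if both > v).
Walk from root:
  at 21: both 14 and 20 < 21, go left
  at 20: 14 <= 20 <= 20, this is the LCA
LCA = 20


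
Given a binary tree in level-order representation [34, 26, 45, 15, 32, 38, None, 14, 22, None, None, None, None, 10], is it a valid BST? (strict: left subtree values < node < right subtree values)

Level-order array: [34, 26, 45, 15, 32, 38, None, 14, 22, None, None, None, None, 10]
Validate using subtree bounds (lo, hi): at each node, require lo < value < hi,
then recurse left with hi=value and right with lo=value.
Preorder trace (stopping at first violation):
  at node 34 with bounds (-inf, +inf): OK
  at node 26 with bounds (-inf, 34): OK
  at node 15 with bounds (-inf, 26): OK
  at node 14 with bounds (-inf, 15): OK
  at node 10 with bounds (-inf, 14): OK
  at node 22 with bounds (15, 26): OK
  at node 32 with bounds (26, 34): OK
  at node 45 with bounds (34, +inf): OK
  at node 38 with bounds (34, 45): OK
No violation found at any node.
Result: Valid BST


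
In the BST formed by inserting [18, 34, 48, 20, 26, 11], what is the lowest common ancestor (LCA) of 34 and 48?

Tree insertion order: [18, 34, 48, 20, 26, 11]
Tree (level-order array): [18, 11, 34, None, None, 20, 48, None, 26]
In a BST, the LCA of p=34, q=48 is the first node v on the
root-to-leaf path with p <= v <= q (go left if both < v, right if both > v).
Walk from root:
  at 18: both 34 and 48 > 18, go right
  at 34: 34 <= 34 <= 48, this is the LCA
LCA = 34


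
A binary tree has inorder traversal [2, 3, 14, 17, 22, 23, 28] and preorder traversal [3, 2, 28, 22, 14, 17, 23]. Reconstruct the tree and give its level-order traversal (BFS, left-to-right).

Inorder:  [2, 3, 14, 17, 22, 23, 28]
Preorder: [3, 2, 28, 22, 14, 17, 23]
Algorithm: preorder visits root first, so consume preorder in order;
for each root, split the current inorder slice at that value into
left-subtree inorder and right-subtree inorder, then recurse.
Recursive splits:
  root=3; inorder splits into left=[2], right=[14, 17, 22, 23, 28]
  root=2; inorder splits into left=[], right=[]
  root=28; inorder splits into left=[14, 17, 22, 23], right=[]
  root=22; inorder splits into left=[14, 17], right=[23]
  root=14; inorder splits into left=[], right=[17]
  root=17; inorder splits into left=[], right=[]
  root=23; inorder splits into left=[], right=[]
Reconstructed level-order: [3, 2, 28, 22, 14, 23, 17]


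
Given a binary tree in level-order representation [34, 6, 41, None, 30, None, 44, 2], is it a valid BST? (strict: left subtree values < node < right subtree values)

Level-order array: [34, 6, 41, None, 30, None, 44, 2]
Validate using subtree bounds (lo, hi): at each node, require lo < value < hi,
then recurse left with hi=value and right with lo=value.
Preorder trace (stopping at first violation):
  at node 34 with bounds (-inf, +inf): OK
  at node 6 with bounds (-inf, 34): OK
  at node 30 with bounds (6, 34): OK
  at node 2 with bounds (6, 30): VIOLATION
Node 2 violates its bound: not (6 < 2 < 30).
Result: Not a valid BST


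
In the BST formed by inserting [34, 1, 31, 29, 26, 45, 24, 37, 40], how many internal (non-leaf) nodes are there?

Tree built from: [34, 1, 31, 29, 26, 45, 24, 37, 40]
Tree (level-order array): [34, 1, 45, None, 31, 37, None, 29, None, None, 40, 26, None, None, None, 24]
Rule: An internal node has at least one child.
Per-node child counts:
  node 34: 2 child(ren)
  node 1: 1 child(ren)
  node 31: 1 child(ren)
  node 29: 1 child(ren)
  node 26: 1 child(ren)
  node 24: 0 child(ren)
  node 45: 1 child(ren)
  node 37: 1 child(ren)
  node 40: 0 child(ren)
Matching nodes: [34, 1, 31, 29, 26, 45, 37]
Count of internal (non-leaf) nodes: 7


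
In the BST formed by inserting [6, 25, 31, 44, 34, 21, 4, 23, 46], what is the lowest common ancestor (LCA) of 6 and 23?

Tree insertion order: [6, 25, 31, 44, 34, 21, 4, 23, 46]
Tree (level-order array): [6, 4, 25, None, None, 21, 31, None, 23, None, 44, None, None, 34, 46]
In a BST, the LCA of p=6, q=23 is the first node v on the
root-to-leaf path with p <= v <= q (go left if both < v, right if both > v).
Walk from root:
  at 6: 6 <= 6 <= 23, this is the LCA
LCA = 6


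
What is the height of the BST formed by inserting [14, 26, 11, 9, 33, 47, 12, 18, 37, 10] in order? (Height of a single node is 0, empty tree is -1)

Insertion order: [14, 26, 11, 9, 33, 47, 12, 18, 37, 10]
Tree (level-order array): [14, 11, 26, 9, 12, 18, 33, None, 10, None, None, None, None, None, 47, None, None, 37]
Compute height bottom-up (empty subtree = -1):
  height(10) = 1 + max(-1, -1) = 0
  height(9) = 1 + max(-1, 0) = 1
  height(12) = 1 + max(-1, -1) = 0
  height(11) = 1 + max(1, 0) = 2
  height(18) = 1 + max(-1, -1) = 0
  height(37) = 1 + max(-1, -1) = 0
  height(47) = 1 + max(0, -1) = 1
  height(33) = 1 + max(-1, 1) = 2
  height(26) = 1 + max(0, 2) = 3
  height(14) = 1 + max(2, 3) = 4
Height = 4


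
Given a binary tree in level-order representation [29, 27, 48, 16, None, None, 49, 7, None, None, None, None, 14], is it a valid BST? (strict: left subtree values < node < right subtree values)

Level-order array: [29, 27, 48, 16, None, None, 49, 7, None, None, None, None, 14]
Validate using subtree bounds (lo, hi): at each node, require lo < value < hi,
then recurse left with hi=value and right with lo=value.
Preorder trace (stopping at first violation):
  at node 29 with bounds (-inf, +inf): OK
  at node 27 with bounds (-inf, 29): OK
  at node 16 with bounds (-inf, 27): OK
  at node 7 with bounds (-inf, 16): OK
  at node 14 with bounds (7, 16): OK
  at node 48 with bounds (29, +inf): OK
  at node 49 with bounds (48, +inf): OK
No violation found at any node.
Result: Valid BST


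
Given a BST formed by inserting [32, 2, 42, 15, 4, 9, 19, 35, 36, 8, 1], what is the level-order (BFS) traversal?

Tree insertion order: [32, 2, 42, 15, 4, 9, 19, 35, 36, 8, 1]
Tree (level-order array): [32, 2, 42, 1, 15, 35, None, None, None, 4, 19, None, 36, None, 9, None, None, None, None, 8]
BFS from the root, enqueuing left then right child of each popped node:
  queue [32] -> pop 32, enqueue [2, 42], visited so far: [32]
  queue [2, 42] -> pop 2, enqueue [1, 15], visited so far: [32, 2]
  queue [42, 1, 15] -> pop 42, enqueue [35], visited so far: [32, 2, 42]
  queue [1, 15, 35] -> pop 1, enqueue [none], visited so far: [32, 2, 42, 1]
  queue [15, 35] -> pop 15, enqueue [4, 19], visited so far: [32, 2, 42, 1, 15]
  queue [35, 4, 19] -> pop 35, enqueue [36], visited so far: [32, 2, 42, 1, 15, 35]
  queue [4, 19, 36] -> pop 4, enqueue [9], visited so far: [32, 2, 42, 1, 15, 35, 4]
  queue [19, 36, 9] -> pop 19, enqueue [none], visited so far: [32, 2, 42, 1, 15, 35, 4, 19]
  queue [36, 9] -> pop 36, enqueue [none], visited so far: [32, 2, 42, 1, 15, 35, 4, 19, 36]
  queue [9] -> pop 9, enqueue [8], visited so far: [32, 2, 42, 1, 15, 35, 4, 19, 36, 9]
  queue [8] -> pop 8, enqueue [none], visited so far: [32, 2, 42, 1, 15, 35, 4, 19, 36, 9, 8]
Result: [32, 2, 42, 1, 15, 35, 4, 19, 36, 9, 8]


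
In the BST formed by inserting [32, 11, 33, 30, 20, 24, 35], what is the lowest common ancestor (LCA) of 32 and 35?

Tree insertion order: [32, 11, 33, 30, 20, 24, 35]
Tree (level-order array): [32, 11, 33, None, 30, None, 35, 20, None, None, None, None, 24]
In a BST, the LCA of p=32, q=35 is the first node v on the
root-to-leaf path with p <= v <= q (go left if both < v, right if both > v).
Walk from root:
  at 32: 32 <= 32 <= 35, this is the LCA
LCA = 32


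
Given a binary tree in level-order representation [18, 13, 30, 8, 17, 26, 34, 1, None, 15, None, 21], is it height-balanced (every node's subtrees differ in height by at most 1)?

Tree (level-order array): [18, 13, 30, 8, 17, 26, 34, 1, None, 15, None, 21]
Definition: a tree is height-balanced if, at every node, |h(left) - h(right)| <= 1 (empty subtree has height -1).
Bottom-up per-node check:
  node 1: h_left=-1, h_right=-1, diff=0 [OK], height=0
  node 8: h_left=0, h_right=-1, diff=1 [OK], height=1
  node 15: h_left=-1, h_right=-1, diff=0 [OK], height=0
  node 17: h_left=0, h_right=-1, diff=1 [OK], height=1
  node 13: h_left=1, h_right=1, diff=0 [OK], height=2
  node 21: h_left=-1, h_right=-1, diff=0 [OK], height=0
  node 26: h_left=0, h_right=-1, diff=1 [OK], height=1
  node 34: h_left=-1, h_right=-1, diff=0 [OK], height=0
  node 30: h_left=1, h_right=0, diff=1 [OK], height=2
  node 18: h_left=2, h_right=2, diff=0 [OK], height=3
All nodes satisfy the balance condition.
Result: Balanced


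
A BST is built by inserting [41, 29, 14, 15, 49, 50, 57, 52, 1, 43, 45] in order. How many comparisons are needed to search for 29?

Search path for 29: 41 -> 29
Found: True
Comparisons: 2


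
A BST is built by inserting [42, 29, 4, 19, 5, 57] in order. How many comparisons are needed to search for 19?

Search path for 19: 42 -> 29 -> 4 -> 19
Found: True
Comparisons: 4


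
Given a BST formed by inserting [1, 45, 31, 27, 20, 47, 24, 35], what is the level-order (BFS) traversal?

Tree insertion order: [1, 45, 31, 27, 20, 47, 24, 35]
Tree (level-order array): [1, None, 45, 31, 47, 27, 35, None, None, 20, None, None, None, None, 24]
BFS from the root, enqueuing left then right child of each popped node:
  queue [1] -> pop 1, enqueue [45], visited so far: [1]
  queue [45] -> pop 45, enqueue [31, 47], visited so far: [1, 45]
  queue [31, 47] -> pop 31, enqueue [27, 35], visited so far: [1, 45, 31]
  queue [47, 27, 35] -> pop 47, enqueue [none], visited so far: [1, 45, 31, 47]
  queue [27, 35] -> pop 27, enqueue [20], visited so far: [1, 45, 31, 47, 27]
  queue [35, 20] -> pop 35, enqueue [none], visited so far: [1, 45, 31, 47, 27, 35]
  queue [20] -> pop 20, enqueue [24], visited so far: [1, 45, 31, 47, 27, 35, 20]
  queue [24] -> pop 24, enqueue [none], visited so far: [1, 45, 31, 47, 27, 35, 20, 24]
Result: [1, 45, 31, 47, 27, 35, 20, 24]


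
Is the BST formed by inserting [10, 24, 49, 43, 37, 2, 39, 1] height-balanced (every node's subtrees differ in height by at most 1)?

Tree (level-order array): [10, 2, 24, 1, None, None, 49, None, None, 43, None, 37, None, None, 39]
Definition: a tree is height-balanced if, at every node, |h(left) - h(right)| <= 1 (empty subtree has height -1).
Bottom-up per-node check:
  node 1: h_left=-1, h_right=-1, diff=0 [OK], height=0
  node 2: h_left=0, h_right=-1, diff=1 [OK], height=1
  node 39: h_left=-1, h_right=-1, diff=0 [OK], height=0
  node 37: h_left=-1, h_right=0, diff=1 [OK], height=1
  node 43: h_left=1, h_right=-1, diff=2 [FAIL (|1--1|=2 > 1)], height=2
  node 49: h_left=2, h_right=-1, diff=3 [FAIL (|2--1|=3 > 1)], height=3
  node 24: h_left=-1, h_right=3, diff=4 [FAIL (|-1-3|=4 > 1)], height=4
  node 10: h_left=1, h_right=4, diff=3 [FAIL (|1-4|=3 > 1)], height=5
Node 43 violates the condition: |1 - -1| = 2 > 1.
Result: Not balanced


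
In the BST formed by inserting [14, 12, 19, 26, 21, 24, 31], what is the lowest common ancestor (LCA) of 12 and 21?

Tree insertion order: [14, 12, 19, 26, 21, 24, 31]
Tree (level-order array): [14, 12, 19, None, None, None, 26, 21, 31, None, 24]
In a BST, the LCA of p=12, q=21 is the first node v on the
root-to-leaf path with p <= v <= q (go left if both < v, right if both > v).
Walk from root:
  at 14: 12 <= 14 <= 21, this is the LCA
LCA = 14


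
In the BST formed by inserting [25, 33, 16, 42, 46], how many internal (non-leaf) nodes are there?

Tree built from: [25, 33, 16, 42, 46]
Tree (level-order array): [25, 16, 33, None, None, None, 42, None, 46]
Rule: An internal node has at least one child.
Per-node child counts:
  node 25: 2 child(ren)
  node 16: 0 child(ren)
  node 33: 1 child(ren)
  node 42: 1 child(ren)
  node 46: 0 child(ren)
Matching nodes: [25, 33, 42]
Count of internal (non-leaf) nodes: 3


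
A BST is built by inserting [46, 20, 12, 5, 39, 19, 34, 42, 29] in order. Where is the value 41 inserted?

Starting tree (level order): [46, 20, None, 12, 39, 5, 19, 34, 42, None, None, None, None, 29]
Insertion path: 46 -> 20 -> 39 -> 42
Result: insert 41 as left child of 42
Final tree (level order): [46, 20, None, 12, 39, 5, 19, 34, 42, None, None, None, None, 29, None, 41]


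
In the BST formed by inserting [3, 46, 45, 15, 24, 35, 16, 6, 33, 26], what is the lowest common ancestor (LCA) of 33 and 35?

Tree insertion order: [3, 46, 45, 15, 24, 35, 16, 6, 33, 26]
Tree (level-order array): [3, None, 46, 45, None, 15, None, 6, 24, None, None, 16, 35, None, None, 33, None, 26]
In a BST, the LCA of p=33, q=35 is the first node v on the
root-to-leaf path with p <= v <= q (go left if both < v, right if both > v).
Walk from root:
  at 3: both 33 and 35 > 3, go right
  at 46: both 33 and 35 < 46, go left
  at 45: both 33 and 35 < 45, go left
  at 15: both 33 and 35 > 15, go right
  at 24: both 33 and 35 > 24, go right
  at 35: 33 <= 35 <= 35, this is the LCA
LCA = 35


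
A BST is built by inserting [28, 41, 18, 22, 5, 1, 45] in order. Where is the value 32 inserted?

Starting tree (level order): [28, 18, 41, 5, 22, None, 45, 1]
Insertion path: 28 -> 41
Result: insert 32 as left child of 41
Final tree (level order): [28, 18, 41, 5, 22, 32, 45, 1]


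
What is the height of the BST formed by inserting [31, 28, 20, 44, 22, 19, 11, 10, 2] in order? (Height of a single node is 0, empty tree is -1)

Insertion order: [31, 28, 20, 44, 22, 19, 11, 10, 2]
Tree (level-order array): [31, 28, 44, 20, None, None, None, 19, 22, 11, None, None, None, 10, None, 2]
Compute height bottom-up (empty subtree = -1):
  height(2) = 1 + max(-1, -1) = 0
  height(10) = 1 + max(0, -1) = 1
  height(11) = 1 + max(1, -1) = 2
  height(19) = 1 + max(2, -1) = 3
  height(22) = 1 + max(-1, -1) = 0
  height(20) = 1 + max(3, 0) = 4
  height(28) = 1 + max(4, -1) = 5
  height(44) = 1 + max(-1, -1) = 0
  height(31) = 1 + max(5, 0) = 6
Height = 6


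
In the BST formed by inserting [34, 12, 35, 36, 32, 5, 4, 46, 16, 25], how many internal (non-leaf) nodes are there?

Tree built from: [34, 12, 35, 36, 32, 5, 4, 46, 16, 25]
Tree (level-order array): [34, 12, 35, 5, 32, None, 36, 4, None, 16, None, None, 46, None, None, None, 25]
Rule: An internal node has at least one child.
Per-node child counts:
  node 34: 2 child(ren)
  node 12: 2 child(ren)
  node 5: 1 child(ren)
  node 4: 0 child(ren)
  node 32: 1 child(ren)
  node 16: 1 child(ren)
  node 25: 0 child(ren)
  node 35: 1 child(ren)
  node 36: 1 child(ren)
  node 46: 0 child(ren)
Matching nodes: [34, 12, 5, 32, 16, 35, 36]
Count of internal (non-leaf) nodes: 7


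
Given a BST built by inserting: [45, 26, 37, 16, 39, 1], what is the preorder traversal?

Tree insertion order: [45, 26, 37, 16, 39, 1]
Tree (level-order array): [45, 26, None, 16, 37, 1, None, None, 39]
Preorder traversal: [45, 26, 16, 1, 37, 39]


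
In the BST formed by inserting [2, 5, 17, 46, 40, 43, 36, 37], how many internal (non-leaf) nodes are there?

Tree built from: [2, 5, 17, 46, 40, 43, 36, 37]
Tree (level-order array): [2, None, 5, None, 17, None, 46, 40, None, 36, 43, None, 37]
Rule: An internal node has at least one child.
Per-node child counts:
  node 2: 1 child(ren)
  node 5: 1 child(ren)
  node 17: 1 child(ren)
  node 46: 1 child(ren)
  node 40: 2 child(ren)
  node 36: 1 child(ren)
  node 37: 0 child(ren)
  node 43: 0 child(ren)
Matching nodes: [2, 5, 17, 46, 40, 36]
Count of internal (non-leaf) nodes: 6


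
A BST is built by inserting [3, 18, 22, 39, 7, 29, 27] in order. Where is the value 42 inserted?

Starting tree (level order): [3, None, 18, 7, 22, None, None, None, 39, 29, None, 27]
Insertion path: 3 -> 18 -> 22 -> 39
Result: insert 42 as right child of 39
Final tree (level order): [3, None, 18, 7, 22, None, None, None, 39, 29, 42, 27]


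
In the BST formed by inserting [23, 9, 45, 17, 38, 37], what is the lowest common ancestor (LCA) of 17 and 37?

Tree insertion order: [23, 9, 45, 17, 38, 37]
Tree (level-order array): [23, 9, 45, None, 17, 38, None, None, None, 37]
In a BST, the LCA of p=17, q=37 is the first node v on the
root-to-leaf path with p <= v <= q (go left if both < v, right if both > v).
Walk from root:
  at 23: 17 <= 23 <= 37, this is the LCA
LCA = 23


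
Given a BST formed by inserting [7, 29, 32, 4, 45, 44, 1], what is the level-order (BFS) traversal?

Tree insertion order: [7, 29, 32, 4, 45, 44, 1]
Tree (level-order array): [7, 4, 29, 1, None, None, 32, None, None, None, 45, 44]
BFS from the root, enqueuing left then right child of each popped node:
  queue [7] -> pop 7, enqueue [4, 29], visited so far: [7]
  queue [4, 29] -> pop 4, enqueue [1], visited so far: [7, 4]
  queue [29, 1] -> pop 29, enqueue [32], visited so far: [7, 4, 29]
  queue [1, 32] -> pop 1, enqueue [none], visited so far: [7, 4, 29, 1]
  queue [32] -> pop 32, enqueue [45], visited so far: [7, 4, 29, 1, 32]
  queue [45] -> pop 45, enqueue [44], visited so far: [7, 4, 29, 1, 32, 45]
  queue [44] -> pop 44, enqueue [none], visited so far: [7, 4, 29, 1, 32, 45, 44]
Result: [7, 4, 29, 1, 32, 45, 44]


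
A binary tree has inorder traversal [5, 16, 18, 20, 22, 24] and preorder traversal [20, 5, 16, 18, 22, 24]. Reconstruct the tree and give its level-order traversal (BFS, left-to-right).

Inorder:  [5, 16, 18, 20, 22, 24]
Preorder: [20, 5, 16, 18, 22, 24]
Algorithm: preorder visits root first, so consume preorder in order;
for each root, split the current inorder slice at that value into
left-subtree inorder and right-subtree inorder, then recurse.
Recursive splits:
  root=20; inorder splits into left=[5, 16, 18], right=[22, 24]
  root=5; inorder splits into left=[], right=[16, 18]
  root=16; inorder splits into left=[], right=[18]
  root=18; inorder splits into left=[], right=[]
  root=22; inorder splits into left=[], right=[24]
  root=24; inorder splits into left=[], right=[]
Reconstructed level-order: [20, 5, 22, 16, 24, 18]


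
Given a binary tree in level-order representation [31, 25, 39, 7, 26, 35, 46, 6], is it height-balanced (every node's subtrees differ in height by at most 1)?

Tree (level-order array): [31, 25, 39, 7, 26, 35, 46, 6]
Definition: a tree is height-balanced if, at every node, |h(left) - h(right)| <= 1 (empty subtree has height -1).
Bottom-up per-node check:
  node 6: h_left=-1, h_right=-1, diff=0 [OK], height=0
  node 7: h_left=0, h_right=-1, diff=1 [OK], height=1
  node 26: h_left=-1, h_right=-1, diff=0 [OK], height=0
  node 25: h_left=1, h_right=0, diff=1 [OK], height=2
  node 35: h_left=-1, h_right=-1, diff=0 [OK], height=0
  node 46: h_left=-1, h_right=-1, diff=0 [OK], height=0
  node 39: h_left=0, h_right=0, diff=0 [OK], height=1
  node 31: h_left=2, h_right=1, diff=1 [OK], height=3
All nodes satisfy the balance condition.
Result: Balanced


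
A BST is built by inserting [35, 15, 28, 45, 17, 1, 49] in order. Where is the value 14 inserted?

Starting tree (level order): [35, 15, 45, 1, 28, None, 49, None, None, 17]
Insertion path: 35 -> 15 -> 1
Result: insert 14 as right child of 1
Final tree (level order): [35, 15, 45, 1, 28, None, 49, None, 14, 17]


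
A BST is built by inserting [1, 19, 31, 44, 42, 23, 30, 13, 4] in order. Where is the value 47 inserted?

Starting tree (level order): [1, None, 19, 13, 31, 4, None, 23, 44, None, None, None, 30, 42]
Insertion path: 1 -> 19 -> 31 -> 44
Result: insert 47 as right child of 44
Final tree (level order): [1, None, 19, 13, 31, 4, None, 23, 44, None, None, None, 30, 42, 47]


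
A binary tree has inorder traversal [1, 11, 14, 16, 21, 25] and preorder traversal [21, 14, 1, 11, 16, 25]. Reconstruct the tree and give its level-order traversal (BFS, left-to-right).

Inorder:  [1, 11, 14, 16, 21, 25]
Preorder: [21, 14, 1, 11, 16, 25]
Algorithm: preorder visits root first, so consume preorder in order;
for each root, split the current inorder slice at that value into
left-subtree inorder and right-subtree inorder, then recurse.
Recursive splits:
  root=21; inorder splits into left=[1, 11, 14, 16], right=[25]
  root=14; inorder splits into left=[1, 11], right=[16]
  root=1; inorder splits into left=[], right=[11]
  root=11; inorder splits into left=[], right=[]
  root=16; inorder splits into left=[], right=[]
  root=25; inorder splits into left=[], right=[]
Reconstructed level-order: [21, 14, 25, 1, 16, 11]


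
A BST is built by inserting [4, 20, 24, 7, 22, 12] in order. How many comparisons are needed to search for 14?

Search path for 14: 4 -> 20 -> 7 -> 12
Found: False
Comparisons: 4


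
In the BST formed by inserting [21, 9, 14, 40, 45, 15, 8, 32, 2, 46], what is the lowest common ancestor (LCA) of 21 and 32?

Tree insertion order: [21, 9, 14, 40, 45, 15, 8, 32, 2, 46]
Tree (level-order array): [21, 9, 40, 8, 14, 32, 45, 2, None, None, 15, None, None, None, 46]
In a BST, the LCA of p=21, q=32 is the first node v on the
root-to-leaf path with p <= v <= q (go left if both < v, right if both > v).
Walk from root:
  at 21: 21 <= 21 <= 32, this is the LCA
LCA = 21


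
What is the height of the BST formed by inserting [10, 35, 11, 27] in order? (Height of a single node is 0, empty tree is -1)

Insertion order: [10, 35, 11, 27]
Tree (level-order array): [10, None, 35, 11, None, None, 27]
Compute height bottom-up (empty subtree = -1):
  height(27) = 1 + max(-1, -1) = 0
  height(11) = 1 + max(-1, 0) = 1
  height(35) = 1 + max(1, -1) = 2
  height(10) = 1 + max(-1, 2) = 3
Height = 3


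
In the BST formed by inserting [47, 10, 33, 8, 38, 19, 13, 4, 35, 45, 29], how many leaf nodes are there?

Tree built from: [47, 10, 33, 8, 38, 19, 13, 4, 35, 45, 29]
Tree (level-order array): [47, 10, None, 8, 33, 4, None, 19, 38, None, None, 13, 29, 35, 45]
Rule: A leaf has 0 children.
Per-node child counts:
  node 47: 1 child(ren)
  node 10: 2 child(ren)
  node 8: 1 child(ren)
  node 4: 0 child(ren)
  node 33: 2 child(ren)
  node 19: 2 child(ren)
  node 13: 0 child(ren)
  node 29: 0 child(ren)
  node 38: 2 child(ren)
  node 35: 0 child(ren)
  node 45: 0 child(ren)
Matching nodes: [4, 13, 29, 35, 45]
Count of leaf nodes: 5


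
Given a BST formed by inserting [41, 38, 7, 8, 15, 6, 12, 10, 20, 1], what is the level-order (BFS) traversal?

Tree insertion order: [41, 38, 7, 8, 15, 6, 12, 10, 20, 1]
Tree (level-order array): [41, 38, None, 7, None, 6, 8, 1, None, None, 15, None, None, 12, 20, 10]
BFS from the root, enqueuing left then right child of each popped node:
  queue [41] -> pop 41, enqueue [38], visited so far: [41]
  queue [38] -> pop 38, enqueue [7], visited so far: [41, 38]
  queue [7] -> pop 7, enqueue [6, 8], visited so far: [41, 38, 7]
  queue [6, 8] -> pop 6, enqueue [1], visited so far: [41, 38, 7, 6]
  queue [8, 1] -> pop 8, enqueue [15], visited so far: [41, 38, 7, 6, 8]
  queue [1, 15] -> pop 1, enqueue [none], visited so far: [41, 38, 7, 6, 8, 1]
  queue [15] -> pop 15, enqueue [12, 20], visited so far: [41, 38, 7, 6, 8, 1, 15]
  queue [12, 20] -> pop 12, enqueue [10], visited so far: [41, 38, 7, 6, 8, 1, 15, 12]
  queue [20, 10] -> pop 20, enqueue [none], visited so far: [41, 38, 7, 6, 8, 1, 15, 12, 20]
  queue [10] -> pop 10, enqueue [none], visited so far: [41, 38, 7, 6, 8, 1, 15, 12, 20, 10]
Result: [41, 38, 7, 6, 8, 1, 15, 12, 20, 10]


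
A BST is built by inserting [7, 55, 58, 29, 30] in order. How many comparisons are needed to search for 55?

Search path for 55: 7 -> 55
Found: True
Comparisons: 2
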